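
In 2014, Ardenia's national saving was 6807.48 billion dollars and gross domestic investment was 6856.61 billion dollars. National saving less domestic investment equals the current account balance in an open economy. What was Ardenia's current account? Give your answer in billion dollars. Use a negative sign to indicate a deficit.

-49.13

S - I = CA (net lending to the rest of the world).
CA = S - I = 6807.48 - 6856.61 = -49.13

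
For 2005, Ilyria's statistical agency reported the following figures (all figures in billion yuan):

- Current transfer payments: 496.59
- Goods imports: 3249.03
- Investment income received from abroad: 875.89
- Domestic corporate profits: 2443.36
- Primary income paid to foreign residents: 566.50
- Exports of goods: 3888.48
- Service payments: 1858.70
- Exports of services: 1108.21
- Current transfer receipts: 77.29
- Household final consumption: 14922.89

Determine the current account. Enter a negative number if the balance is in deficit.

-220.95

Goods balance = 3888.48 - 3249.03 = 639.45
Services balance = 1108.21 - 1858.70 = -750.49
Trade balance (goods + services) = 639.45 + (-750.49) = -111.04
Net primary income = 875.89 - 566.50 = 309.39
Net secondary income = 77.29 - 496.59 = -419.30
Current account = -111.04 + 309.39 + (-419.30) = -220.95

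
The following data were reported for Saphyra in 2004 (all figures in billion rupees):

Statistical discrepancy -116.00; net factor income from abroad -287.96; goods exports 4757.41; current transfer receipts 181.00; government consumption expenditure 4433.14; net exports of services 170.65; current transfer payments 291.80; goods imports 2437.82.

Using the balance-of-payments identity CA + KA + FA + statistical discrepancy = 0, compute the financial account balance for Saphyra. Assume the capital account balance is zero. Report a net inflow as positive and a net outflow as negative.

-1975.48

Goods balance = 4757.41 - 2437.82 = 2319.59
Services balance = 170.65
Trade balance (goods + services) = 2319.59 + 170.65 = 2490.24
Net primary income = -287.96
Net secondary income = 181.00 - 291.80 = -110.80
Current account = 2490.24 + (-287.96) + (-110.80) = 2091.48
Financial account = -(2091.48 + (-116.00)) = -1975.48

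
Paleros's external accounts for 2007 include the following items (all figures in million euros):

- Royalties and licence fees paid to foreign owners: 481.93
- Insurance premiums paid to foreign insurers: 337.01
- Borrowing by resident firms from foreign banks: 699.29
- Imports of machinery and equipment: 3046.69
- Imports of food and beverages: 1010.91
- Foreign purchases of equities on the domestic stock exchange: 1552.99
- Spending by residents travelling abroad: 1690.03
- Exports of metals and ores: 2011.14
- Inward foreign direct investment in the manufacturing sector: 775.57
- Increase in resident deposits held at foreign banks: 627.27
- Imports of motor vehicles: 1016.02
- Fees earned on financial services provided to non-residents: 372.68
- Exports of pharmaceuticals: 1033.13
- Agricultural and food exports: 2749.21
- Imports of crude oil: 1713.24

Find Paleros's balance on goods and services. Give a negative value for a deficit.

-3129.67

Goods: 2749.21 - 3046.69 - 1010.91 + 2011.14 + 1033.13 - 1016.02 - 1713.24 = -993.38
Services: -337.01 - 1690.03 + 372.68 - 481.93 = -2136.29
Trade balance = -993.38 + (-2136.29) = -3129.67
(Excluded from the trade balance — financial account: borrowing by resident firms from foreign banks 699.29, foreign purchases of equities on the domestic stock exchange 1552.99, inward foreign direct investment in the manufacturing sector 775.57, increase in resident deposits held at foreign banks 627.27.)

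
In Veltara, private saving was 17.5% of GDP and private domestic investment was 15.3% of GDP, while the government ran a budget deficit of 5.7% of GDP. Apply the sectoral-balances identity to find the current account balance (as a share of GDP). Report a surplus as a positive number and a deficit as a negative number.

-3.5

By the sectoral-balances identity, CA = (S_private - I) + (T - G).
Private balance = 17.5 - 15.3 = 2.2
Government balance (T - G) = -5.7
CA = 2.2 + (-5.7) = -3.5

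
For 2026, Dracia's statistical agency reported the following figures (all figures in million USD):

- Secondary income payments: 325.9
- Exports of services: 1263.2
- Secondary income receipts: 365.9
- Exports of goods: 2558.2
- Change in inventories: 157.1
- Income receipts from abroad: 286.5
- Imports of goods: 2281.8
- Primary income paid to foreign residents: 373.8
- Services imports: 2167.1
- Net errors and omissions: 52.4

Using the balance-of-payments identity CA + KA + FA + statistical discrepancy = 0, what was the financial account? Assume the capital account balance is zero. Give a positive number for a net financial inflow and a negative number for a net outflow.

Goods balance = 2558.2 - 2281.8 = 276.4
Services balance = 1263.2 - 2167.1 = -903.9
Trade balance (goods + services) = 276.4 + (-903.9) = -627.5
Net primary income = 286.5 - 373.8 = -87.3
Net secondary income = 365.9 - 325.9 = 40.0
Current account = -627.5 + (-87.3) + 40.0 = -674.8
Financial account = -(-674.8 + 52.4) = 622.4

622.4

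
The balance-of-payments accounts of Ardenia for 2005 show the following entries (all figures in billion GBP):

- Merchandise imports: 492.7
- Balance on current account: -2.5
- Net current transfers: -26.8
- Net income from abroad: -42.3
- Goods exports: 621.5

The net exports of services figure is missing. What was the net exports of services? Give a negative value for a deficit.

-62.2

Current account = goods balance + services balance + net primary income + net secondary income
Sum of the known components = 59.7
Net exports of services = CA - (known components) = -2.5 - 59.7 = -62.2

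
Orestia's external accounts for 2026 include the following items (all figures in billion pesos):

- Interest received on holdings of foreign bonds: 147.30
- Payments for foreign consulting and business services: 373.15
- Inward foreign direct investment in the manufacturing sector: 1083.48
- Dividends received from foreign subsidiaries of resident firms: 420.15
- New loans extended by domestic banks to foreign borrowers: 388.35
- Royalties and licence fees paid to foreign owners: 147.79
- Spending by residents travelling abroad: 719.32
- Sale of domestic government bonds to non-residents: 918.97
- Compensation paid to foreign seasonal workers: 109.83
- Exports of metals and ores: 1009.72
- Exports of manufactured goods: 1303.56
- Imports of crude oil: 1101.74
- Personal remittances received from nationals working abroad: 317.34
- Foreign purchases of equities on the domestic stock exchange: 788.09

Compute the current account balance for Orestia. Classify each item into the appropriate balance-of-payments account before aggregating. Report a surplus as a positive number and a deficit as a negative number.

746.24

Goods: 1009.72 + 1303.56 - 1101.74 = 1211.54
Services: -719.32 - 147.79 - 373.15 = -1240.26
Primary income: -109.83 + 147.30 + 420.15 = 457.62
Secondary income: 317.34
Current account = 1211.54 + (-1240.26) + 457.62 + 317.34 = 746.24
(Excluded from the current account — financial account: inward foreign direct investment in the manufacturing sector 1083.48, new loans extended by domestic banks to foreign borrowers 388.35, sale of domestic government bonds to non-residents 918.97, foreign purchases of equities on the domestic stock exchange 788.09.)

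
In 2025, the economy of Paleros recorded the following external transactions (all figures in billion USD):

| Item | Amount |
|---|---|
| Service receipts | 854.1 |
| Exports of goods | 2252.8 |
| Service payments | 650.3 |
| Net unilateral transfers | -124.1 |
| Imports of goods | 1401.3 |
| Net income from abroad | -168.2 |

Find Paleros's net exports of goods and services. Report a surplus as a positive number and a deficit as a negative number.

Goods balance = 2252.8 - 1401.3 = 851.5
Services balance = 854.1 - 650.3 = 203.8
Trade balance (goods + services) = 851.5 + 203.8 = 1055.3

1055.3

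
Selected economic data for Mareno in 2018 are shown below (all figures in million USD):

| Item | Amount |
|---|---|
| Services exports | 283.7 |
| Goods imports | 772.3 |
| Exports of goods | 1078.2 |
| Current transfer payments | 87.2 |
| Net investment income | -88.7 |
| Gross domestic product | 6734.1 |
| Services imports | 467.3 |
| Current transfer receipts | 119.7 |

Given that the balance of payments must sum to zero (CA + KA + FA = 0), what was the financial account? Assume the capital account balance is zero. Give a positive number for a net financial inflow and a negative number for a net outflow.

-66.1

Goods balance = 1078.2 - 772.3 = 305.9
Services balance = 283.7 - 467.3 = -183.6
Trade balance (goods + services) = 305.9 + (-183.6) = 122.3
Net primary income = -88.7
Net secondary income = 119.7 - 87.2 = 32.5
Current account = 122.3 + (-88.7) + 32.5 = 66.1
Financial account = -(66.1) = -66.1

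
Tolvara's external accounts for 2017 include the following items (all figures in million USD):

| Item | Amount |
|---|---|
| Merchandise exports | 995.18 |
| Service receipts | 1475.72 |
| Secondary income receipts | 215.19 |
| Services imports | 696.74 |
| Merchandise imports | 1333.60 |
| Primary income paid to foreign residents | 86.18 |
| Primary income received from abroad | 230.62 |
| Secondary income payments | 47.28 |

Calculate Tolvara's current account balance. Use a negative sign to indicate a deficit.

752.91

Goods balance = 995.18 - 1333.60 = -338.42
Services balance = 1475.72 - 696.74 = 778.98
Trade balance (goods + services) = -338.42 + 778.98 = 440.56
Net primary income = 230.62 - 86.18 = 144.44
Net secondary income = 215.19 - 47.28 = 167.91
Current account = 440.56 + 144.44 + 167.91 = 752.91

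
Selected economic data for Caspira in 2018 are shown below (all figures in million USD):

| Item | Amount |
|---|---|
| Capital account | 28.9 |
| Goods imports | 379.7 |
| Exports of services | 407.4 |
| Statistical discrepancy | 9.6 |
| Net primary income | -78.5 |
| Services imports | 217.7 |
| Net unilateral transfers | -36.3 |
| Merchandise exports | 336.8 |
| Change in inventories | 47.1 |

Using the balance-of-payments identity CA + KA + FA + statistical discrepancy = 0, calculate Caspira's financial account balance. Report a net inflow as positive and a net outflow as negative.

-70.5

Goods balance = 336.8 - 379.7 = -42.9
Services balance = 407.4 - 217.7 = 189.7
Trade balance (goods + services) = -42.9 + 189.7 = 146.8
Net primary income = -78.5
Net secondary income = -36.3
Current account = 146.8 + (-78.5) + (-36.3) = 32.0
Financial account = -(32.0 + 28.9 + 9.6) = -70.5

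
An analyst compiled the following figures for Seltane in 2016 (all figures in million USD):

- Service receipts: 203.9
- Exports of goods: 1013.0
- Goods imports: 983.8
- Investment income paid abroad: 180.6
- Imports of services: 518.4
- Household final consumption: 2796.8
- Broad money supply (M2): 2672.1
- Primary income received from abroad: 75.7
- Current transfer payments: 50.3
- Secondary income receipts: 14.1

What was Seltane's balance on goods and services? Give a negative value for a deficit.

Goods balance = 1013.0 - 983.8 = 29.2
Services balance = 203.9 - 518.4 = -314.5
Trade balance (goods + services) = 29.2 + (-314.5) = -285.3

-285.3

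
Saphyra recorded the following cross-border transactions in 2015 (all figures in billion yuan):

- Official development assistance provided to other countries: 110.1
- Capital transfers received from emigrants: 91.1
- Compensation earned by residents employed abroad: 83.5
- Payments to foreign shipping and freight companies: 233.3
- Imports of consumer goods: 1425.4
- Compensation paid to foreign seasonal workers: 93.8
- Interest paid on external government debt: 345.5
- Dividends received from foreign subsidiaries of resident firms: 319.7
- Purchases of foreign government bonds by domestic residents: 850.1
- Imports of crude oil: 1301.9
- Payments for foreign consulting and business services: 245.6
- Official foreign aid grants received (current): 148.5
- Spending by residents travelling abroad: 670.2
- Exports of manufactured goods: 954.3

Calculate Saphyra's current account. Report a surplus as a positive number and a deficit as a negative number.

Goods: -1301.9 - 1425.4 + 954.3 = -1773.0
Services: -245.6 - 233.3 - 670.2 = -1149.1
Primary income: -345.5 + 319.7 - 93.8 + 83.5 = -36.1
Secondary income: 148.5 - 110.1 = 38.4
Current account = (-1773.0) + (-1149.1) + (-36.1) + 38.4 = -2919.8
(Excluded from the current account — capital account: capital transfers received from emigrants 91.1; financial account: purchases of foreign government bonds by domestic residents 850.1.)

-2919.8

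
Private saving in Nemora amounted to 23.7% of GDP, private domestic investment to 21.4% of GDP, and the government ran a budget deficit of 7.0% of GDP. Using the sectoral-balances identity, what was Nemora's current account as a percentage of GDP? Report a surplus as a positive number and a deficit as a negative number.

-4.7

By the sectoral-balances identity, CA = (S_private - I) + (T - G).
Private balance = 23.7 - 21.4 = 2.3
Government balance (T - G) = -7.0
CA = 2.3 + (-7.0) = -4.7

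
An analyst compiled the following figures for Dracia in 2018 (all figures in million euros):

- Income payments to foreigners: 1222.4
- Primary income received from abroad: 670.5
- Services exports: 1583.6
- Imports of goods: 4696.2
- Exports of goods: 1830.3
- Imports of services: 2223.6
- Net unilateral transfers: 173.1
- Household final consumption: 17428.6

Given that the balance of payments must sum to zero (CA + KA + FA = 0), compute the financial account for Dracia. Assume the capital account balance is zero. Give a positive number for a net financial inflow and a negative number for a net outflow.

Goods balance = 1830.3 - 4696.2 = -2865.9
Services balance = 1583.6 - 2223.6 = -640.0
Trade balance (goods + services) = -2865.9 + (-640.0) = -3505.9
Net primary income = 670.5 - 1222.4 = -551.9
Net secondary income = 173.1
Current account = -3505.9 + (-551.9) + 173.1 = -3884.7
Financial account = -(-3884.7) = 3884.7

3884.7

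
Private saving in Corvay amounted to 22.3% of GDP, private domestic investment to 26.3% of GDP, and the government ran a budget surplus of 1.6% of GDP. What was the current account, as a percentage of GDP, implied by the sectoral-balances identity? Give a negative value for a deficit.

By the sectoral-balances identity, CA = (S_private - I) + (T - G).
Private balance = 22.3 - 26.3 = -4.0
Government balance (T - G) = 1.6
CA = -4.0 + 1.6 = -2.4

-2.4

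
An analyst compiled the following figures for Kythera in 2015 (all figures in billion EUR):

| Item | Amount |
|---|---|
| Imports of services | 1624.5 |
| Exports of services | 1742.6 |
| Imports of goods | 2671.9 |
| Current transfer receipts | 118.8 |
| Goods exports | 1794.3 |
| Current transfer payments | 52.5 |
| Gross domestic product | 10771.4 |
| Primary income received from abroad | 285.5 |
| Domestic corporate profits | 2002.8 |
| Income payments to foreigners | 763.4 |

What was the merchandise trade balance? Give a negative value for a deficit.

Goods balance = 1794.3 - 2671.9 = -877.6

-877.6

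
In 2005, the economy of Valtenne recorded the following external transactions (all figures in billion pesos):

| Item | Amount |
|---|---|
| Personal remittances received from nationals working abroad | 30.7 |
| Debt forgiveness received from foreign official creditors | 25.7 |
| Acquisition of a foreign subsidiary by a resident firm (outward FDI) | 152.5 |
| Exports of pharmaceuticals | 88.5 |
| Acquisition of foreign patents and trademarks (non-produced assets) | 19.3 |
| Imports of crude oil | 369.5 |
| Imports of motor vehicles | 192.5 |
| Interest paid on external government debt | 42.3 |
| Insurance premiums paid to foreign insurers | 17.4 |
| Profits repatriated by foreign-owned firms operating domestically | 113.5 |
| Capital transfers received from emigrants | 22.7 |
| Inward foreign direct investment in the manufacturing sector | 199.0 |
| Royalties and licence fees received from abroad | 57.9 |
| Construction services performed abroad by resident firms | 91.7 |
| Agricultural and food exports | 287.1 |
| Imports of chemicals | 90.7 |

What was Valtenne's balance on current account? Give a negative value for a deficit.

-270.0

Goods: 287.1 + 88.5 - 90.7 - 369.5 - 192.5 = -277.1
Services: -17.4 + 57.9 + 91.7 = 132.2
Primary income: -113.5 - 42.3 = -155.8
Secondary income: 30.7
Current account = (-277.1) + 132.2 + (-155.8) + 30.7 = -270.0
(Excluded from the current account — capital account: debt forgiveness received from foreign official creditors 25.7, acquisition of foreign patents and trademarks (non-produced assets) 19.3, capital transfers received from emigrants 22.7; financial account: acquisition of a foreign subsidiary by a resident firm (outward FDI) 152.5, inward foreign direct investment in the manufacturing sector 199.0.)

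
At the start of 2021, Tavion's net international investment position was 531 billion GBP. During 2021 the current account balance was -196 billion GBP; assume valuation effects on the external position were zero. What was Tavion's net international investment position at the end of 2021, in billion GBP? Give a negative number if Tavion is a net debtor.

With no valuation effects, change in NIIP = current account = -196
End-of-year NIIP = 531 + (-196) = 335

335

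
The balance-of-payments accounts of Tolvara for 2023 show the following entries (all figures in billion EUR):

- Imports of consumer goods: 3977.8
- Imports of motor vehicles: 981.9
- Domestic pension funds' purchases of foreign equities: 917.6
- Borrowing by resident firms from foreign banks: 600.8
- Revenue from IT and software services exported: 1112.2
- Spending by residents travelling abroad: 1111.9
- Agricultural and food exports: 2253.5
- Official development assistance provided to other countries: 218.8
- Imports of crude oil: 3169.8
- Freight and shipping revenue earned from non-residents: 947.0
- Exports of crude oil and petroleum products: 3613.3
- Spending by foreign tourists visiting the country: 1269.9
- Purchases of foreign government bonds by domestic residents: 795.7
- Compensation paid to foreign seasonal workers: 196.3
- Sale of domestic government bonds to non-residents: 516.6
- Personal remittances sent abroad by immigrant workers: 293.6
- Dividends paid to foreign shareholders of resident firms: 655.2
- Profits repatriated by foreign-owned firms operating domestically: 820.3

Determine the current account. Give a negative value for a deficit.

Goods: -981.9 - 3169.8 + 3613.3 + 2253.5 - 3977.8 = -2262.7
Services: -1111.9 + 947.0 + 1269.9 + 1112.2 = 2217.2
Primary income: -655.2 - 196.3 - 820.3 = -1671.8
Secondary income: -218.8 - 293.6 = -512.4
Current account = (-2262.7) + 2217.2 + (-1671.8) + (-512.4) = -2229.7
(Excluded from the current account — financial account: domestic pension funds' purchases of foreign equities 917.6, borrowing by resident firms from foreign banks 600.8, purchases of foreign government bonds by domestic residents 795.7, sale of domestic government bonds to non-residents 516.6.)

-2229.7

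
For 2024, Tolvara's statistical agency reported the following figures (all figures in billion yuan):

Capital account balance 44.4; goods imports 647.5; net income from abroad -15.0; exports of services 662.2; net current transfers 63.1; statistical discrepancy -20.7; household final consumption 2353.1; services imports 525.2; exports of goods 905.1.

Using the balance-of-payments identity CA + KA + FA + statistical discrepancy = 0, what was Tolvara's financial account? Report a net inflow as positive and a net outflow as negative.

-466.4

Goods balance = 905.1 - 647.5 = 257.6
Services balance = 662.2 - 525.2 = 137.0
Trade balance (goods + services) = 257.6 + 137.0 = 394.6
Net primary income = -15.0
Net secondary income = 63.1
Current account = 394.6 + (-15.0) + 63.1 = 442.7
Financial account = -(442.7 + 44.4 + (-20.7)) = -466.4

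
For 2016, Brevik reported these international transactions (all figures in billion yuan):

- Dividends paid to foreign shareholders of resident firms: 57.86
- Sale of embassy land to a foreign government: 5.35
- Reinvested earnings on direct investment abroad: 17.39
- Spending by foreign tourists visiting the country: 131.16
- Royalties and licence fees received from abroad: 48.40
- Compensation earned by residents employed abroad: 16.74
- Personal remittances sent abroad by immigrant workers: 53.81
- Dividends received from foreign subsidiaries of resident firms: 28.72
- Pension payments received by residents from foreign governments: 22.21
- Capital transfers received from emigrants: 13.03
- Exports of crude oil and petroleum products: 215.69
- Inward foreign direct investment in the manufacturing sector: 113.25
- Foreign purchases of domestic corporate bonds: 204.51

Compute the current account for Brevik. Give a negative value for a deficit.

Goods: 215.69
Services: 131.16 + 48.40 = 179.56
Primary income: 16.74 - 57.86 + 28.72 + 17.39 = 4.99
Secondary income: 22.21 - 53.81 = -31.60
Current account = 215.69 + 179.56 + 4.99 + (-31.60) = 368.64
(Excluded from the current account — capital account: sale of embassy land to a foreign government 5.35, capital transfers received from emigrants 13.03; financial account: inward foreign direct investment in the manufacturing sector 113.25, foreign purchases of domestic corporate bonds 204.51.)

368.64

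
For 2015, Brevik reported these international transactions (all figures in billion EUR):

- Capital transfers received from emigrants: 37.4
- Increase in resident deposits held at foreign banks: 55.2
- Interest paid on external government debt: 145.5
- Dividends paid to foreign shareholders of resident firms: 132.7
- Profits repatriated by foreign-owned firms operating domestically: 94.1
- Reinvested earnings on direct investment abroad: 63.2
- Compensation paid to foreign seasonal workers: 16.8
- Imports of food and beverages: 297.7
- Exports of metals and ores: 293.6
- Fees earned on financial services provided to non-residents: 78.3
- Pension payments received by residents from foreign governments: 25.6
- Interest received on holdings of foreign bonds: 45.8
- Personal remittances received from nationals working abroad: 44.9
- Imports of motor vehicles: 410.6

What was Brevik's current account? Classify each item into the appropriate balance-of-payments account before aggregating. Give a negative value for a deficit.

-546.0

Goods: 293.6 - 297.7 - 410.6 = -414.7
Services: 78.3
Primary income: -145.5 + 45.8 - 94.1 - 16.8 - 132.7 + 63.2 = -280.1
Secondary income: 44.9 + 25.6 = 70.5
Current account = (-414.7) + 78.3 + (-280.1) + 70.5 = -546.0
(Excluded from the current account — capital account: capital transfers received from emigrants 37.4; financial account: increase in resident deposits held at foreign banks 55.2.)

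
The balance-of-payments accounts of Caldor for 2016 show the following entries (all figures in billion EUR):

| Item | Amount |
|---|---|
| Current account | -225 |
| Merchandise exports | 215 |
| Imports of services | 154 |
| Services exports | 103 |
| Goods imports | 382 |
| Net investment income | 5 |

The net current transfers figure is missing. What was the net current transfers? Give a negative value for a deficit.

-12

Current account = goods balance + services balance + net primary income + net secondary income
Sum of the known components = -213
Net current transfers = CA - (known components) = -225 - (-213) = -12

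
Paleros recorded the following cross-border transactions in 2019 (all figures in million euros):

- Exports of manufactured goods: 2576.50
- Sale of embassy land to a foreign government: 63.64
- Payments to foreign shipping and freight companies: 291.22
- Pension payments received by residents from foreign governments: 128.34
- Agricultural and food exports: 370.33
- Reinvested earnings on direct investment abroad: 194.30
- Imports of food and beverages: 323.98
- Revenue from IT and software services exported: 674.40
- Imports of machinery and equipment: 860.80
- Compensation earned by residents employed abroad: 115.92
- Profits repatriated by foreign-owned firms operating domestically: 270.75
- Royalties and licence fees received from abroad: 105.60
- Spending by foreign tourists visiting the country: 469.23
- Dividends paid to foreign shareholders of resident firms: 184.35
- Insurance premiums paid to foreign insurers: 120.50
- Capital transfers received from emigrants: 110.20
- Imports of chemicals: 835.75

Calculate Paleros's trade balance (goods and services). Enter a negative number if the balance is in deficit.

1763.81

Goods: -860.80 - 835.75 + 370.33 - 323.98 + 2576.50 = 926.30
Services: 469.23 + 105.60 - 291.22 + 674.40 - 120.50 = 837.51
Trade balance = 926.30 + 837.51 = 1763.81
(Excluded from the trade balance — capital account: sale of embassy land to a foreign government 63.64, capital transfers received from emigrants 110.20; secondary income: pension payments received by residents from foreign governments 128.34; primary income: reinvested earnings on direct investment abroad 194.30, compensation earned by residents employed abroad 115.92, profits repatriated by foreign-owned firms operating domestically 270.75, dividends paid to foreign shareholders of resident firms 184.35.)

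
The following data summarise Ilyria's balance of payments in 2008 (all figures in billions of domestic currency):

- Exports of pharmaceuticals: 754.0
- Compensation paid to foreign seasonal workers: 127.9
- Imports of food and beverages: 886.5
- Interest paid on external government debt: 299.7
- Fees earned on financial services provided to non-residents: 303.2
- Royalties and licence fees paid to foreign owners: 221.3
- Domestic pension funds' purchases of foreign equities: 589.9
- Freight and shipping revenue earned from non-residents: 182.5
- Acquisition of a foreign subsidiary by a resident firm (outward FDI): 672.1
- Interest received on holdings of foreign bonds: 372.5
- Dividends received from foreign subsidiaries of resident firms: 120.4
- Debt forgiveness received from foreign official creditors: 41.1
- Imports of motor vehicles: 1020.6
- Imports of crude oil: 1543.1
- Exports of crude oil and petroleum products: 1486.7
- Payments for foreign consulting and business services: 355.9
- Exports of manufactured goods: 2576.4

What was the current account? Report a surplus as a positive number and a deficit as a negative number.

Goods: -886.5 - 1543.1 + 754.0 + 1486.7 - 1020.6 + 2576.4 = 1366.9
Services: -355.9 - 221.3 + 303.2 + 182.5 = -91.5
Primary income: -299.7 - 127.9 + 120.4 + 372.5 = 65.3
Current account = 1366.9 + (-91.5) + 65.3 = 1340.7
(Excluded from the current account — financial account: domestic pension funds' purchases of foreign equities 589.9, acquisition of a foreign subsidiary by a resident firm (outward FDI) 672.1; capital account: debt forgiveness received from foreign official creditors 41.1.)

1340.7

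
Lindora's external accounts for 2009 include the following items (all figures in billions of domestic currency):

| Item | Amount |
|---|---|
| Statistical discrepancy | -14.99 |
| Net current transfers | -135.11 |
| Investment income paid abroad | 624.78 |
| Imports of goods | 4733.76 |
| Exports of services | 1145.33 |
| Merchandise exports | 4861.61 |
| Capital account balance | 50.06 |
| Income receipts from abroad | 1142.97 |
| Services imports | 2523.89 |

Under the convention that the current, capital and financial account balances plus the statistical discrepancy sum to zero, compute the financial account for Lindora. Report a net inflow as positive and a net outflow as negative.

Goods balance = 4861.61 - 4733.76 = 127.85
Services balance = 1145.33 - 2523.89 = -1378.56
Trade balance (goods + services) = 127.85 + (-1378.56) = -1250.71
Net primary income = 1142.97 - 624.78 = 518.19
Net secondary income = -135.11
Current account = -1250.71 + 518.19 + (-135.11) = -867.63
Financial account = -(-867.63 + 50.06 + (-14.99)) = 832.56

832.56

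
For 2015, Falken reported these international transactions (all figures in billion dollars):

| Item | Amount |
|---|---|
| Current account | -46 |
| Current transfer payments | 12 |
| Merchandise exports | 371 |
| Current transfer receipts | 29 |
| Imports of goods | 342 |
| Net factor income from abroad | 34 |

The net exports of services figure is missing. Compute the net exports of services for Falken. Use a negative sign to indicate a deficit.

-126

Current account = goods balance + services balance + net primary income + net secondary income
Sum of the known components = 80
Net exports of services = CA - (known components) = -46 - 80 = -126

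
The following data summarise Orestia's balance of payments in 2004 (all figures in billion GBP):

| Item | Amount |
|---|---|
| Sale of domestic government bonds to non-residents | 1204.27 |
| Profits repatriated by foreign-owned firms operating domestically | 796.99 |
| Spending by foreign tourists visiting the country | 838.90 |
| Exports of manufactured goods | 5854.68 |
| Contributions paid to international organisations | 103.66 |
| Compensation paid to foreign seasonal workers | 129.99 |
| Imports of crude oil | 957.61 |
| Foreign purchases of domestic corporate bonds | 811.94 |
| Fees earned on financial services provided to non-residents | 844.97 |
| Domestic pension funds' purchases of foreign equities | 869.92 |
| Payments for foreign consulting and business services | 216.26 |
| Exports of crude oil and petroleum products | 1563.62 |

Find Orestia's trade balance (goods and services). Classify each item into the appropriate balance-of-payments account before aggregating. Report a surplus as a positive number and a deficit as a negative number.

7928.30

Goods: 1563.62 + 5854.68 - 957.61 = 6460.69
Services: 844.97 - 216.26 + 838.90 = 1467.61
Trade balance = 6460.69 + 1467.61 = 7928.30
(Excluded from the trade balance — financial account: sale of domestic government bonds to non-residents 1204.27, foreign purchases of domestic corporate bonds 811.94, domestic pension funds' purchases of foreign equities 869.92; primary income: profits repatriated by foreign-owned firms operating domestically 796.99, compensation paid to foreign seasonal workers 129.99; secondary income: contributions paid to international organisations 103.66.)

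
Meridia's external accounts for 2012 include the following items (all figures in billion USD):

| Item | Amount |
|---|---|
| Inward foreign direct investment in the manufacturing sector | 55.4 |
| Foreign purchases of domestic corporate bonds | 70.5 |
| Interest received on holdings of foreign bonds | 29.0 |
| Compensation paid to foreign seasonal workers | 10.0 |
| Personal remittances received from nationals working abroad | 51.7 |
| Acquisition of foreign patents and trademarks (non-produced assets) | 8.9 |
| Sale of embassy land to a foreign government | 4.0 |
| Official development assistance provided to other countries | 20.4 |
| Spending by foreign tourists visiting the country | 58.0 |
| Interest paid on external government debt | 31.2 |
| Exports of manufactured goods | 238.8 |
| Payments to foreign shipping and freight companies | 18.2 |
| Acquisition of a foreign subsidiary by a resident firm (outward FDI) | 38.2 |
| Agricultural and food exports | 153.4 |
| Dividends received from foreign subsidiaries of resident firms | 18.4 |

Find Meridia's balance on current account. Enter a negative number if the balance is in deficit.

469.5

Goods: 238.8 + 153.4 = 392.2
Services: -18.2 + 58.0 = 39.8
Primary income: 18.4 - 10.0 + 29.0 - 31.2 = 6.2
Secondary income: 51.7 - 20.4 = 31.3
Current account = 392.2 + 39.8 + 6.2 + 31.3 = 469.5
(Excluded from the current account — financial account: inward foreign direct investment in the manufacturing sector 55.4, foreign purchases of domestic corporate bonds 70.5, acquisition of a foreign subsidiary by a resident firm (outward FDI) 38.2; capital account: acquisition of foreign patents and trademarks (non-produced assets) 8.9, sale of embassy land to a foreign government 4.0.)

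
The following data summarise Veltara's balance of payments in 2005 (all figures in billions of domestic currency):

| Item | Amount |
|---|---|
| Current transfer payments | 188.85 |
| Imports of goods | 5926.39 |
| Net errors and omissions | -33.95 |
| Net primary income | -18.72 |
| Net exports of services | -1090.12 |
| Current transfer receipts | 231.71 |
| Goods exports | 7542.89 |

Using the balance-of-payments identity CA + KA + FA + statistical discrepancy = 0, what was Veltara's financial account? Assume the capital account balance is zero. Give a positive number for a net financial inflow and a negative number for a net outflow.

Goods balance = 7542.89 - 5926.39 = 1616.50
Services balance = -1090.12
Trade balance (goods + services) = 1616.50 + (-1090.12) = 526.38
Net primary income = -18.72
Net secondary income = 231.71 - 188.85 = 42.86
Current account = 526.38 + (-18.72) + 42.86 = 550.52
Financial account = -(550.52 + (-33.95)) = -516.57

-516.57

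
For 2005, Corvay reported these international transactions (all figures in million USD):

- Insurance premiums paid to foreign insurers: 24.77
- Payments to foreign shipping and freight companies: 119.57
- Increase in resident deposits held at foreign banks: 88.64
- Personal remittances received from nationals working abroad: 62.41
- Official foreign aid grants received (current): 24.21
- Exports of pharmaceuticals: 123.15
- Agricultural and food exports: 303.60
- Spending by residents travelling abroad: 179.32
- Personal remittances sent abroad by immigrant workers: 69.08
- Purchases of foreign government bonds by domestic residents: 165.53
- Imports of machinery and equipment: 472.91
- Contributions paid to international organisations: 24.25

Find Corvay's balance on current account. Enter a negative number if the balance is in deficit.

-376.53

Goods: 303.60 - 472.91 + 123.15 = -46.16
Services: -179.32 - 24.77 - 119.57 = -323.66
Secondary income: 24.21 + 62.41 - 69.08 - 24.25 = -6.71
Current account = (-46.16) + (-323.66) + (-6.71) = -376.53
(Excluded from the current account — financial account: increase in resident deposits held at foreign banks 88.64, purchases of foreign government bonds by domestic residents 165.53.)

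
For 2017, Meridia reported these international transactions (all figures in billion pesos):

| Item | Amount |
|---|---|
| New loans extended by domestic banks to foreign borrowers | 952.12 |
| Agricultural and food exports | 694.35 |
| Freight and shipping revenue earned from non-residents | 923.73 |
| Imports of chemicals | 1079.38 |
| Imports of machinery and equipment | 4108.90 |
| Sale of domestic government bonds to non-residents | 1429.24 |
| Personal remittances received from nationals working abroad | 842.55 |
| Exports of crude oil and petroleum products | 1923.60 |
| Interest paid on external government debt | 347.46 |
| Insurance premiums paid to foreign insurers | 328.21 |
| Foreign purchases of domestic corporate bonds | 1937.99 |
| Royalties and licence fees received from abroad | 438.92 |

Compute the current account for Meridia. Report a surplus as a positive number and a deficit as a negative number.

Goods: 694.35 + 1923.60 - 1079.38 - 4108.90 = -2570.33
Services: -328.21 + 923.73 + 438.92 = 1034.44
Primary income: -347.46
Secondary income: 842.55
Current account = (-2570.33) + 1034.44 + (-347.46) + 842.55 = -1040.80
(Excluded from the current account — financial account: new loans extended by domestic banks to foreign borrowers 952.12, sale of domestic government bonds to non-residents 1429.24, foreign purchases of domestic corporate bonds 1937.99.)

-1040.80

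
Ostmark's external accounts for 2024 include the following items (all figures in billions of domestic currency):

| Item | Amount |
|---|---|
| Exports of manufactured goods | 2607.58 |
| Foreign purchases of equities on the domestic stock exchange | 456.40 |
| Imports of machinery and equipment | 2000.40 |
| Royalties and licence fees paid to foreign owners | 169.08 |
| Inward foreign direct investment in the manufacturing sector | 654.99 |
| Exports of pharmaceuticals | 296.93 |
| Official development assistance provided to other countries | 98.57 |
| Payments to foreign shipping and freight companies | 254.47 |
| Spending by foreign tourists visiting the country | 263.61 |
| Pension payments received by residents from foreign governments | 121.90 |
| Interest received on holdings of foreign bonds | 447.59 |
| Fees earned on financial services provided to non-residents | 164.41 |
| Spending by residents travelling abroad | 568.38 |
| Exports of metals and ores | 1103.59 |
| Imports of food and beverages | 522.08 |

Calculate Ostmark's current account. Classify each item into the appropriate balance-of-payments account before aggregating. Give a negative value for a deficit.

1392.63

Goods: 1103.59 + 2607.58 - 2000.40 + 296.93 - 522.08 = 1485.62
Services: 164.41 - 568.38 - 254.47 + 263.61 - 169.08 = -563.91
Primary income: 447.59
Secondary income: 121.90 - 98.57 = 23.33
Current account = 1485.62 + (-563.91) + 447.59 + 23.33 = 1392.63
(Excluded from the current account — financial account: foreign purchases of equities on the domestic stock exchange 456.40, inward foreign direct investment in the manufacturing sector 654.99.)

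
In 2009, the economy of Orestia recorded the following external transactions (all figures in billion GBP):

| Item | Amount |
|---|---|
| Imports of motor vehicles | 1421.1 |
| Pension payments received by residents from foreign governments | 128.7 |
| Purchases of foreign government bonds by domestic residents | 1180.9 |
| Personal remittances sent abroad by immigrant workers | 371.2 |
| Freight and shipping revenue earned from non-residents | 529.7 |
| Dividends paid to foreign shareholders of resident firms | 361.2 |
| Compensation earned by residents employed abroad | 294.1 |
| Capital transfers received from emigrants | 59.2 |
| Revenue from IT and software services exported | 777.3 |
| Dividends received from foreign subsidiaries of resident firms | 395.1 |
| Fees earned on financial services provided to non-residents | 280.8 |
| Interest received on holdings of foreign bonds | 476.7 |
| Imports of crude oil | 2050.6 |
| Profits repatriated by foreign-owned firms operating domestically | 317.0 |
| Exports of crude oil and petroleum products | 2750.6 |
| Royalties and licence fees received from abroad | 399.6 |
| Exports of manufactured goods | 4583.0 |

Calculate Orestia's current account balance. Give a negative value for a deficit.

Goods: -2050.6 - 1421.1 + 4583.0 + 2750.6 = 3861.9
Services: 280.8 + 399.6 + 777.3 + 529.7 = 1987.4
Primary income: -317.0 + 294.1 - 361.2 + 395.1 + 476.7 = 487.7
Secondary income: 128.7 - 371.2 = -242.5
Current account = 3861.9 + 1987.4 + 487.7 + (-242.5) = 6094.5
(Excluded from the current account — financial account: purchases of foreign government bonds by domestic residents 1180.9; capital account: capital transfers received from emigrants 59.2.)

6094.5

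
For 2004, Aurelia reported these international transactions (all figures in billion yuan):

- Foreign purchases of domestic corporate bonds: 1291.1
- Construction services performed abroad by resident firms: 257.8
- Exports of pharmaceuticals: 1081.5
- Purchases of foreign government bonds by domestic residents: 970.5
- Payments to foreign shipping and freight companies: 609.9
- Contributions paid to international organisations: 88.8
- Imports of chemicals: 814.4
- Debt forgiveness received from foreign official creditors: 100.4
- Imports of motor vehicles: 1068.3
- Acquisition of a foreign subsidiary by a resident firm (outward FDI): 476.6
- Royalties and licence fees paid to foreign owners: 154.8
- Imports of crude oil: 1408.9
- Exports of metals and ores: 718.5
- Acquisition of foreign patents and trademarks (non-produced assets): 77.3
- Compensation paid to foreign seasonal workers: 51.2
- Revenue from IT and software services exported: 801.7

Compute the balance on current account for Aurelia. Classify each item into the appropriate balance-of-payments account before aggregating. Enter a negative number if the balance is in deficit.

-1336.8

Goods: 1081.5 - 814.4 - 1068.3 - 1408.9 + 718.5 = -1491.6
Services: -154.8 - 609.9 + 257.8 + 801.7 = 294.8
Primary income: -51.2
Secondary income: -88.8
Current account = (-1491.6) + 294.8 + (-51.2) + (-88.8) = -1336.8
(Excluded from the current account — financial account: foreign purchases of domestic corporate bonds 1291.1, purchases of foreign government bonds by domestic residents 970.5, acquisition of a foreign subsidiary by a resident firm (outward FDI) 476.6; capital account: debt forgiveness received from foreign official creditors 100.4, acquisition of foreign patents and trademarks (non-produced assets) 77.3.)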